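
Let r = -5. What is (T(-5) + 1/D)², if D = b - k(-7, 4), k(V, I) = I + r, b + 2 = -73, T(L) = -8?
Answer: 351649/5476 ≈ 64.216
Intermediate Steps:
b = -75 (b = -2 - 73 = -75)
k(V, I) = -5 + I (k(V, I) = I - 5 = -5 + I)
D = -74 (D = -75 - (-5 + 4) = -75 - 1*(-1) = -75 + 1 = -74)
(T(-5) + 1/D)² = (-8 + 1/(-74))² = (-8 - 1/74)² = (-593/74)² = 351649/5476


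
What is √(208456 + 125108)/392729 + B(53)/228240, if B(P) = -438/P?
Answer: -73/2016120 + 38*√231/392729 ≈ 0.0014344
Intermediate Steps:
√(208456 + 125108)/392729 + B(53)/228240 = √(208456 + 125108)/392729 - 438/53/228240 = √333564*(1/392729) - 438*1/53*(1/228240) = (38*√231)*(1/392729) - 438/53*1/228240 = 38*√231/392729 - 73/2016120 = -73/2016120 + 38*√231/392729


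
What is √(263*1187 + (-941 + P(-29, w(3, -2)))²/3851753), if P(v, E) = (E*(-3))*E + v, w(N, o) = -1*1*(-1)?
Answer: 3*√514613480973043174/3851753 ≈ 558.73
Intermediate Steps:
w(N, o) = 1 (w(N, o) = -1*(-1) = 1)
P(v, E) = v - 3*E² (P(v, E) = (-3*E)*E + v = -3*E² + v = v - 3*E²)
√(263*1187 + (-941 + P(-29, w(3, -2)))²/3851753) = √(263*1187 + (-941 + (-29 - 3*1²))²/3851753) = √(312181 + (-941 + (-29 - 3*1))²*(1/3851753)) = √(312181 + (-941 + (-29 - 3))²*(1/3851753)) = √(312181 + (-941 - 32)²*(1/3851753)) = √(312181 + (-973)²*(1/3851753)) = √(312181 + 946729*(1/3851753)) = √(312181 + 946729/3851753) = √(1202445050022/3851753) = 3*√514613480973043174/3851753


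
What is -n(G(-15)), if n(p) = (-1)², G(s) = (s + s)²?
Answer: -1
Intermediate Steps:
G(s) = 4*s² (G(s) = (2*s)² = 4*s²)
n(p) = 1
-n(G(-15)) = -1*1 = -1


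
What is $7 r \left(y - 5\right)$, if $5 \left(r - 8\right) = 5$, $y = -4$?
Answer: $-567$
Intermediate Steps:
$r = 9$ ($r = 8 + \frac{1}{5} \cdot 5 = 8 + 1 = 9$)
$7 r \left(y - 5\right) = 7 \cdot 9 \left(-4 - 5\right) = 63 \left(-4 - 5\right) = 63 \left(-9\right) = -567$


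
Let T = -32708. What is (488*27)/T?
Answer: -3294/8177 ≈ -0.40284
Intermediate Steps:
(488*27)/T = (488*27)/(-32708) = 13176*(-1/32708) = -3294/8177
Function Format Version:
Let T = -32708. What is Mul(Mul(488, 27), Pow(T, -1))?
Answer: Rational(-3294, 8177) ≈ -0.40284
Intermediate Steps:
Mul(Mul(488, 27), Pow(T, -1)) = Mul(Mul(488, 27), Pow(-32708, -1)) = Mul(13176, Rational(-1, 32708)) = Rational(-3294, 8177)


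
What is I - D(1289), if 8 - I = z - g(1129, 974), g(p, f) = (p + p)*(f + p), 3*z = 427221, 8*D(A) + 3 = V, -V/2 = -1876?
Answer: 36845651/8 ≈ 4.6057e+6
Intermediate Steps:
V = 3752 (V = -2*(-1876) = 3752)
D(A) = 3749/8 (D(A) = -3/8 + (⅛)*3752 = -3/8 + 469 = 3749/8)
z = 142407 (z = (⅓)*427221 = 142407)
g(p, f) = 2*p*(f + p) (g(p, f) = (2*p)*(f + p) = 2*p*(f + p))
I = 4606175 (I = 8 - (142407 - 2*1129*(974 + 1129)) = 8 - (142407 - 2*1129*2103) = 8 - (142407 - 1*4748574) = 8 - (142407 - 4748574) = 8 - 1*(-4606167) = 8 + 4606167 = 4606175)
I - D(1289) = 4606175 - 1*3749/8 = 4606175 - 3749/8 = 36845651/8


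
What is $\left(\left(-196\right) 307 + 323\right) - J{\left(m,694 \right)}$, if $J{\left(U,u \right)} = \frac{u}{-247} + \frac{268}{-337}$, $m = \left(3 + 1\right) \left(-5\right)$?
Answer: $- \frac{4981470837}{83239} \approx -59845.0$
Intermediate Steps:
$m = -20$ ($m = 4 \left(-5\right) = -20$)
$J{\left(U,u \right)} = - \frac{268}{337} - \frac{u}{247}$ ($J{\left(U,u \right)} = u \left(- \frac{1}{247}\right) + 268 \left(- \frac{1}{337}\right) = - \frac{u}{247} - \frac{268}{337} = - \frac{268}{337} - \frac{u}{247}$)
$\left(\left(-196\right) 307 + 323\right) - J{\left(m,694 \right)} = \left(\left(-196\right) 307 + 323\right) - \left(- \frac{268}{337} - \frac{694}{247}\right) = \left(-60172 + 323\right) - \left(- \frac{268}{337} - \frac{694}{247}\right) = -59849 - - \frac{300074}{83239} = -59849 + \frac{300074}{83239} = - \frac{4981470837}{83239}$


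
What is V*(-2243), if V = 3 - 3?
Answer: 0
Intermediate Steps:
V = 0
V*(-2243) = 0*(-2243) = 0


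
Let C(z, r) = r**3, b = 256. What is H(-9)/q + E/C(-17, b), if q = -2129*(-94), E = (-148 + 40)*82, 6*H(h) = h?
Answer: -112342605/209847320576 ≈ -0.00053535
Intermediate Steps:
H(h) = h/6
E = -8856 (E = -108*82 = -8856)
q = 200126
H(-9)/q + E/C(-17, b) = ((1/6)*(-9))/200126 - 8856/(256**3) = -3/2*1/200126 - 8856/16777216 = -3/400252 - 8856*1/16777216 = -3/400252 - 1107/2097152 = -112342605/209847320576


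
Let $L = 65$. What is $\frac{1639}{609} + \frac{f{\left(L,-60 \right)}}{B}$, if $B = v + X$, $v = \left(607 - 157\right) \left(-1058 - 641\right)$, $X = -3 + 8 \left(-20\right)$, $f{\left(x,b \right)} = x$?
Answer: $\frac{1253325022}{465710217} \approx 2.6912$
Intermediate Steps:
$X = -163$ ($X = -3 - 160 = -163$)
$v = -764550$ ($v = 450 \left(-1699\right) = -764550$)
$B = -764713$ ($B = -764550 - 163 = -764713$)
$\frac{1639}{609} + \frac{f{\left(L,-60 \right)}}{B} = \frac{1639}{609} + \frac{65}{-764713} = 1639 \cdot \frac{1}{609} + 65 \left(- \frac{1}{764713}\right) = \frac{1639}{609} - \frac{65}{764713} = \frac{1253325022}{465710217}$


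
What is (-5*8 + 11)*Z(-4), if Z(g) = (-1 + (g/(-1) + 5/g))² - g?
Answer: -3277/16 ≈ -204.81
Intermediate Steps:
Z(g) = (-1 - g + 5/g)² - g (Z(g) = (-1 + (g*(-1) + 5/g))² - g = (-1 + (-g + 5/g))² - g = (-1 - g + 5/g)² - g)
(-5*8 + 11)*Z(-4) = (-5*8 + 11)*(-1*(-4) + (-5 - 4 + (-4)²)²/(-4)²) = (-40 + 11)*(4 + (-5 - 4 + 16)²/16) = -29*(4 + (1/16)*7²) = -29*(4 + (1/16)*49) = -29*(4 + 49/16) = -29*113/16 = -3277/16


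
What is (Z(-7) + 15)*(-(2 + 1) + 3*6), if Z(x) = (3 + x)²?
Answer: 465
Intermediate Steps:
(Z(-7) + 15)*(-(2 + 1) + 3*6) = ((3 - 7)² + 15)*(-(2 + 1) + 3*6) = ((-4)² + 15)*(-1*3 + 18) = (16 + 15)*(-3 + 18) = 31*15 = 465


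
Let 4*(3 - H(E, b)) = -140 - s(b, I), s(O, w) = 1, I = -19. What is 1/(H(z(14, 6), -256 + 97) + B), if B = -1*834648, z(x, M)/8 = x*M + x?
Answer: -4/3338439 ≈ -1.1982e-6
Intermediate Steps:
z(x, M) = 8*x + 8*M*x (z(x, M) = 8*(x*M + x) = 8*(M*x + x) = 8*(x + M*x) = 8*x + 8*M*x)
H(E, b) = 153/4 (H(E, b) = 3 - (-140 - 1*1)/4 = 3 - (-140 - 1)/4 = 3 - ¼*(-141) = 3 + 141/4 = 153/4)
B = -834648
1/(H(z(14, 6), -256 + 97) + B) = 1/(153/4 - 834648) = 1/(-3338439/4) = -4/3338439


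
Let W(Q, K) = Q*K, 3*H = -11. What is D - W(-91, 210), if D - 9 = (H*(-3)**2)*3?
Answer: 19020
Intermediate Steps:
H = -11/3 (H = (1/3)*(-11) = -11/3 ≈ -3.6667)
W(Q, K) = K*Q
D = -90 (D = 9 - 11/3*(-3)**2*3 = 9 - 11/3*9*3 = 9 - 33*3 = 9 - 99 = -90)
D - W(-91, 210) = -90 - 210*(-91) = -90 - 1*(-19110) = -90 + 19110 = 19020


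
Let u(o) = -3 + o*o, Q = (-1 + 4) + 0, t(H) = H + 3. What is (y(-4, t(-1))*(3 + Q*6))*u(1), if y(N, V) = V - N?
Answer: -252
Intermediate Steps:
t(H) = 3 + H
Q = 3 (Q = 3 + 0 = 3)
u(o) = -3 + o²
(y(-4, t(-1))*(3 + Q*6))*u(1) = (((3 - 1) - 1*(-4))*(3 + 3*6))*(-3 + 1²) = ((2 + 4)*(3 + 18))*(-3 + 1) = (6*21)*(-2) = 126*(-2) = -252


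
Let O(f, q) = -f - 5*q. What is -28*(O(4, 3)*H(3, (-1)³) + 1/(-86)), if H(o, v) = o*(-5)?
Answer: -343126/43 ≈ -7979.7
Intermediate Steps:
H(o, v) = -5*o
-28*(O(4, 3)*H(3, (-1)³) + 1/(-86)) = -28*((-1*4 - 5*3)*(-5*3) + 1/(-86)) = -28*((-4 - 15)*(-15) - 1/86) = -28*(-19*(-15) - 1/86) = -28*(285 - 1/86) = -28*24509/86 = -343126/43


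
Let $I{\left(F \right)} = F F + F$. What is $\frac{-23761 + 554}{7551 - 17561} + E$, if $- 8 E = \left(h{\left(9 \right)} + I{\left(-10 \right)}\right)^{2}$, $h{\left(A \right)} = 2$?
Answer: $- \frac{10567373}{10010} \approx -1055.7$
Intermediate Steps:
$I{\left(F \right)} = F + F^{2}$ ($I{\left(F \right)} = F^{2} + F = F + F^{2}$)
$E = -1058$ ($E = - \frac{\left(2 - 10 \left(1 - 10\right)\right)^{2}}{8} = - \frac{\left(2 - -90\right)^{2}}{8} = - \frac{\left(2 + 90\right)^{2}}{8} = - \frac{92^{2}}{8} = \left(- \frac{1}{8}\right) 8464 = -1058$)
$\frac{-23761 + 554}{7551 - 17561} + E = \frac{-23761 + 554}{7551 - 17561} - 1058 = - \frac{23207}{-10010} - 1058 = \left(-23207\right) \left(- \frac{1}{10010}\right) - 1058 = \frac{23207}{10010} - 1058 = - \frac{10567373}{10010}$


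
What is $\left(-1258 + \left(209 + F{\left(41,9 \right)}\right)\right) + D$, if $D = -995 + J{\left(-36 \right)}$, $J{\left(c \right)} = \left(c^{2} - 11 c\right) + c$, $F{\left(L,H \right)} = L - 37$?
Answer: $-384$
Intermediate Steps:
$F{\left(L,H \right)} = -37 + L$
$J{\left(c \right)} = c^{2} - 10 c$
$D = 661$ ($D = -995 - 36 \left(-10 - 36\right) = -995 - -1656 = -995 + 1656 = 661$)
$\left(-1258 + \left(209 + F{\left(41,9 \right)}\right)\right) + D = \left(-1258 + \left(209 + \left(-37 + 41\right)\right)\right) + 661 = \left(-1258 + \left(209 + 4\right)\right) + 661 = \left(-1258 + 213\right) + 661 = -1045 + 661 = -384$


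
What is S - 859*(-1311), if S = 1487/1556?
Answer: 1752289331/1556 ≈ 1.1262e+6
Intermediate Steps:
S = 1487/1556 (S = 1487*(1/1556) = 1487/1556 ≈ 0.95566)
S - 859*(-1311) = 1487/1556 - 859*(-1311) = 1487/1556 + 1126149 = 1752289331/1556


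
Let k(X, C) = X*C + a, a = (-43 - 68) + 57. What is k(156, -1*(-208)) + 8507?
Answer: 40901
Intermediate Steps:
a = -54 (a = -111 + 57 = -54)
k(X, C) = -54 + C*X (k(X, C) = X*C - 54 = C*X - 54 = -54 + C*X)
k(156, -1*(-208)) + 8507 = (-54 - 1*(-208)*156) + 8507 = (-54 + 208*156) + 8507 = (-54 + 32448) + 8507 = 32394 + 8507 = 40901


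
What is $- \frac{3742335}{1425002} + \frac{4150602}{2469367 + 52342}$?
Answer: $- \frac{3522463699311}{3593440368418} \approx -0.98025$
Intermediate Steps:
$- \frac{3742335}{1425002} + \frac{4150602}{2469367 + 52342} = \left(-3742335\right) \frac{1}{1425002} + \frac{4150602}{2521709} = - \frac{3742335}{1425002} + 4150602 \cdot \frac{1}{2521709} = - \frac{3742335}{1425002} + \frac{4150602}{2521709} = - \frac{3522463699311}{3593440368418}$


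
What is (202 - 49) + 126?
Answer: 279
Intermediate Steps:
(202 - 49) + 126 = 153 + 126 = 279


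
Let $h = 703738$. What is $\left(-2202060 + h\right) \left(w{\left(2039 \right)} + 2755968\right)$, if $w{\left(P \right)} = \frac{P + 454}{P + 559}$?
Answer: $- \frac{1787999423859159}{433} \approx -4.1293 \cdot 10^{12}$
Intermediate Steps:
$w{\left(P \right)} = \frac{454 + P}{559 + P}$
$\left(-2202060 + h\right) \left(w{\left(2039 \right)} + 2755968\right) = \left(-2202060 + 703738\right) \left(\frac{454 + 2039}{559 + 2039} + 2755968\right) = - 1498322 \left(\frac{1}{2598} \cdot 2493 + 2755968\right) = - 1498322 \left(\frac{831}{866} + 2755968\right) = \left(-1498322\right) \frac{2386669119}{866} = - \frac{1787999423859159}{433}$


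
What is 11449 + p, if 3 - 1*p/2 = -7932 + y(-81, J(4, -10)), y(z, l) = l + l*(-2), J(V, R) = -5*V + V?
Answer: 27287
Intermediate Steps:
J(V, R) = -4*V
y(z, l) = -l (y(z, l) = l - 2*l = -l)
p = 15838 (p = 6 - 2*(-7932 - (-4)*4) = 6 - 2*(-7932 - 1*(-16)) = 6 - 2*(-7932 + 16) = 6 - 2*(-7916) = 6 + 15832 = 15838)
11449 + p = 11449 + 15838 = 27287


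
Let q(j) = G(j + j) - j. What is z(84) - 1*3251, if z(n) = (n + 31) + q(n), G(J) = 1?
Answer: -3219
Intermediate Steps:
q(j) = 1 - j
z(n) = 32 (z(n) = (n + 31) + (1 - n) = (31 + n) + (1 - n) = 32)
z(84) - 1*3251 = 32 - 1*3251 = 32 - 3251 = -3219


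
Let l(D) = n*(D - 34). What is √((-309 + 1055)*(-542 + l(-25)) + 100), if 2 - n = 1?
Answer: I*√448246 ≈ 669.51*I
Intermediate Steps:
n = 1 (n = 2 - 1*1 = 2 - 1 = 1)
l(D) = -34 + D (l(D) = 1*(D - 34) = 1*(-34 + D) = -34 + D)
√((-309 + 1055)*(-542 + l(-25)) + 100) = √((-309 + 1055)*(-542 + (-34 - 25)) + 100) = √(746*(-542 - 59) + 100) = √(746*(-601) + 100) = √(-448346 + 100) = √(-448246) = I*√448246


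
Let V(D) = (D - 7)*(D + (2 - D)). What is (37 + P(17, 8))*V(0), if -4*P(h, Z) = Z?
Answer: -490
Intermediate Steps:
P(h, Z) = -Z/4
V(D) = -14 + 2*D (V(D) = (-7 + D)*2 = -14 + 2*D)
(37 + P(17, 8))*V(0) = (37 - 1/4*8)*(-14 + 2*0) = (37 - 2)*(-14 + 0) = 35*(-14) = -490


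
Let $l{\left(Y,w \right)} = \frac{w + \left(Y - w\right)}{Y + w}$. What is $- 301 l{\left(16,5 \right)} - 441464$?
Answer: $- \frac{1325080}{3} \approx -4.4169 \cdot 10^{5}$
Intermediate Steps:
$l{\left(Y,w \right)} = \frac{Y}{Y + w}$
$- 301 l{\left(16,5 \right)} - 441464 = - 301 \frac{16}{16 + 5} - 441464 = - 301 \cdot \frac{16}{21} - 441464 = - 301 \cdot 16 \cdot \frac{1}{21} - 441464 = \left(-301\right) \frac{16}{21} - 441464 = - \frac{688}{3} - 441464 = - \frac{1325080}{3}$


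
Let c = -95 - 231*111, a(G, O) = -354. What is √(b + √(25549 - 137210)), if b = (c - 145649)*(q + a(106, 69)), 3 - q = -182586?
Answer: √(-31232345475 + I*√111661) ≈ 0.e-3 + 1.7673e+5*I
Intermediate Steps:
q = 182589 (q = 3 - 1*(-182586) = 3 + 182586 = 182589)
c = -25736 (c = -95 - 25641 = -25736)
b = -31232345475 (b = (-25736 - 145649)*(182589 - 354) = -171385*182235 = -31232345475)
√(b + √(25549 - 137210)) = √(-31232345475 + √(25549 - 137210)) = √(-31232345475 + √(-111661)) = √(-31232345475 + I*√111661)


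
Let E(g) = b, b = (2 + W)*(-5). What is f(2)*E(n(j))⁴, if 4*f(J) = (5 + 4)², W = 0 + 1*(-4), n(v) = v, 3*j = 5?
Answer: 202500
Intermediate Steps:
j = 5/3 (j = (⅓)*5 = 5/3 ≈ 1.6667)
W = -4 (W = 0 - 4 = -4)
f(J) = 81/4 (f(J) = (5 + 4)²/4 = (¼)*9² = (¼)*81 = 81/4)
b = 10 (b = (2 - 4)*(-5) = -2*(-5) = 10)
E(g) = 10
f(2)*E(n(j))⁴ = (81/4)*10⁴ = (81/4)*10000 = 202500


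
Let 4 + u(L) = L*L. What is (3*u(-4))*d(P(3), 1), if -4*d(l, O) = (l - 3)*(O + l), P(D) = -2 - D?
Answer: -288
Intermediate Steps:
d(l, O) = -(-3 + l)*(O + l)/4 (d(l, O) = -(l - 3)*(O + l)/4 = -(-3 + l)*(O + l)/4)
u(L) = -4 + L² (u(L) = -4 + L*L = -4 + L²)
(3*u(-4))*d(P(3), 1) = (3*(-4 + (-4)²))*(-(-2 - 1*3)²/4 + (¾)*1 + 3*(-2 - 1*3)/4 - ¼*1*(-2 - 1*3)) = (3*(-4 + 16))*(-(-2 - 3)²/4 + ¾ + 3*(-2 - 3)/4 - ¼*1*(-2 - 3)) = (3*12)*(-¼*(-5)² + ¾ + (¾)*(-5) - ¼*1*(-5)) = 36*(-¼*25 + ¾ - 15/4 + 5/4) = 36*(-25/4 + ¾ - 15/4 + 5/4) = 36*(-8) = -288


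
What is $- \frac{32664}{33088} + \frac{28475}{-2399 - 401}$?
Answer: $- \frac{646025}{57904} \approx -11.157$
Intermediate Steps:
$- \frac{32664}{33088} + \frac{28475}{-2399 - 401} = \left(-32664\right) \frac{1}{33088} + \frac{28475}{-2800} = - \frac{4083}{4136} + 28475 \left(- \frac{1}{2800}\right) = - \frac{4083}{4136} - \frac{1139}{112} = - \frac{646025}{57904}$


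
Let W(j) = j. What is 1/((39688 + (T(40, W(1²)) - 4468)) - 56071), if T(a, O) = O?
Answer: -1/20850 ≈ -4.7962e-5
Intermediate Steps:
1/((39688 + (T(40, W(1²)) - 4468)) - 56071) = 1/((39688 + (1² - 4468)) - 56071) = 1/((39688 + (1 - 4468)) - 56071) = 1/((39688 - 4467) - 56071) = 1/(35221 - 56071) = 1/(-20850) = -1/20850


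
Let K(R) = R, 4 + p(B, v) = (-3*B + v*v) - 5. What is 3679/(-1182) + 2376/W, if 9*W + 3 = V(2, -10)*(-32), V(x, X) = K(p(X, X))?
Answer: -39532013/4580250 ≈ -8.6310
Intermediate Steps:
p(B, v) = -9 + v² - 3*B (p(B, v) = -4 + ((-3*B + v*v) - 5) = -4 + ((-3*B + v²) - 5) = -4 + ((v² - 3*B) - 5) = -4 + (-5 + v² - 3*B) = -9 + v² - 3*B)
V(x, X) = -9 + X² - 3*X
W = -3875/9 (W = -⅓ + ((-9 + (-10)² - 3*(-10))*(-32))/9 = -⅓ + ((-9 + 100 + 30)*(-32))/9 = -⅓ + (121*(-32))/9 = -⅓ + (⅑)*(-3872) = -⅓ - 3872/9 = -3875/9 ≈ -430.56)
3679/(-1182) + 2376/W = 3679/(-1182) + 2376/(-3875/9) = 3679*(-1/1182) + 2376*(-9/3875) = -3679/1182 - 21384/3875 = -39532013/4580250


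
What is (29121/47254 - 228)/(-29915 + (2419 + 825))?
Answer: 10744791/1260311434 ≈ 0.0085255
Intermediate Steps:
(29121/47254 - 228)/(-29915 + (2419 + 825)) = (29121*(1/47254) - 228)/(-29915 + 3244) = (29121/47254 - 228)/(-26671) = -10744791/47254*(-1/26671) = 10744791/1260311434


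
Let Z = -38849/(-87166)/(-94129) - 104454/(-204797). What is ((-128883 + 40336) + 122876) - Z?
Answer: 57683134584617698879/1680328340641958 ≈ 34329.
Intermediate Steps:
Z = 857021280077303/1680328340641958 (Z = -38849*(-1/87166)*(-1/94129) - 104454*(-1/204797) = (38849/87166)*(-1/94129) + 104454/204797 = -38849/8204848414 + 104454/204797 = 857021280077303/1680328340641958 ≈ 0.51003)
((-128883 + 40336) + 122876) - Z = ((-128883 + 40336) + 122876) - 1*857021280077303/1680328340641958 = (-88547 + 122876) - 857021280077303/1680328340641958 = 34329 - 857021280077303/1680328340641958 = 57683134584617698879/1680328340641958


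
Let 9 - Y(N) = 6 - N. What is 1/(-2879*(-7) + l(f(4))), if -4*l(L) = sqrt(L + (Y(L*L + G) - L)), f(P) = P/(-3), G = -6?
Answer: 2902032/58484650907 + 12*I*sqrt(11)/58484650907 ≈ 4.962e-5 + 6.8051e-10*I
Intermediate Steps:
f(P) = -P/3 (f(P) = P*(-1/3) = -P/3)
Y(N) = 3 + N (Y(N) = 9 - (6 - N) = 9 + (-6 + N) = 3 + N)
l(L) = -sqrt(-3 + L**2)/4 (l(L) = -sqrt(L + ((3 + (L*L - 6)) - L))/4 = -sqrt(L + ((3 + (L**2 - 6)) - L))/4 = -sqrt(L + ((3 + (-6 + L**2)) - L))/4 = -sqrt(L + ((-3 + L**2) - L))/4 = -sqrt(L + (-3 + L**2 - L))/4 = -sqrt(-3 + L**2)/4)
1/(-2879*(-7) + l(f(4))) = 1/(-2879*(-7) - sqrt(-3 + (-1/3*4)**2)/4) = 1/(20153 - sqrt(-3 + (-4/3)**2)/4) = 1/(20153 - sqrt(-3 + 16/9)/4) = 1/(20153 - I*sqrt(11)/12)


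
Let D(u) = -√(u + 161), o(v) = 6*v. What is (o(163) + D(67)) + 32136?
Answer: 33114 - 2*√57 ≈ 33099.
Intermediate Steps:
D(u) = -√(161 + u)
(o(163) + D(67)) + 32136 = (6*163 - √(161 + 67)) + 32136 = (978 - √228) + 32136 = (978 - 2*√57) + 32136 = 33114 - 2*√57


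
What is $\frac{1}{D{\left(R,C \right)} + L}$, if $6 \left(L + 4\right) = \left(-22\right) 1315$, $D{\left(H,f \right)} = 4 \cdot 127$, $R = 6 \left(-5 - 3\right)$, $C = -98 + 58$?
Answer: $- \frac{3}{12953} \approx -0.00023161$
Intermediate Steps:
$C = -40$
$R = -48$ ($R = 6 \left(-8\right) = -48$)
$D{\left(H,f \right)} = 508$
$L = - \frac{14477}{3}$ ($L = -4 + \frac{\left(-22\right) 1315}{6} = -4 + \frac{1}{6} \left(-28930\right) = -4 - \frac{14465}{3} = - \frac{14477}{3} \approx -4825.7$)
$\frac{1}{D{\left(R,C \right)} + L} = \frac{1}{508 - \frac{14477}{3}} = \frac{1}{- \frac{12953}{3}} = - \frac{3}{12953}$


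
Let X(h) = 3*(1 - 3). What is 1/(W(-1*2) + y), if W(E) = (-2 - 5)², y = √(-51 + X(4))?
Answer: 49/2458 - I*√57/2458 ≈ 0.019935 - 0.0030715*I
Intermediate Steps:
X(h) = -6 (X(h) = 3*(-2) = -6)
y = I*√57 (y = √(-51 - 6) = √(-57) = I*√57 ≈ 7.5498*I)
W(E) = 49 (W(E) = (-7)² = 49)
1/(W(-1*2) + y) = 1/(49 + I*√57)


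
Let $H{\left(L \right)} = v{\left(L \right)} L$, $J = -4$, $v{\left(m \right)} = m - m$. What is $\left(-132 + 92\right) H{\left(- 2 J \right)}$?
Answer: $0$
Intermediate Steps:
$v{\left(m \right)} = 0$
$H{\left(L \right)} = 0$ ($H{\left(L \right)} = 0 L = 0$)
$\left(-132 + 92\right) H{\left(- 2 J \right)} = \left(-132 + 92\right) 0 = \left(-40\right) 0 = 0$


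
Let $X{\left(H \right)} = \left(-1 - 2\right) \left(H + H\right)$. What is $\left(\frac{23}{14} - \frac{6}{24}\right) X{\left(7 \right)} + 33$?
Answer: $- \frac{51}{2} \approx -25.5$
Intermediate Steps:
$X{\left(H \right)} = - 6 H$ ($X{\left(H \right)} = - 3 \cdot 2 H = - 6 H$)
$\left(\frac{23}{14} - \frac{6}{24}\right) X{\left(7 \right)} + 33 = \left(\frac{23}{14} - \frac{6}{24}\right) \left(\left(-6\right) 7\right) + 33 = \left(23 \cdot \frac{1}{14} - \frac{1}{4}\right) \left(-42\right) + 33 = \left(\frac{23}{14} - \frac{1}{4}\right) \left(-42\right) + 33 = \frac{39}{28} \left(-42\right) + 33 = - \frac{117}{2} + 33 = - \frac{51}{2}$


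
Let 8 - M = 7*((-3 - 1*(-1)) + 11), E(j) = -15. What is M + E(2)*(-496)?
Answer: 7385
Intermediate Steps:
M = -55 (M = 8 - 7*((-3 - 1*(-1)) + 11) = 8 - 7*((-3 + 1) + 11) = 8 - 7*(-2 + 11) = 8 - 7*9 = 8 - 1*63 = 8 - 63 = -55)
M + E(2)*(-496) = -55 - 15*(-496) = -55 + 7440 = 7385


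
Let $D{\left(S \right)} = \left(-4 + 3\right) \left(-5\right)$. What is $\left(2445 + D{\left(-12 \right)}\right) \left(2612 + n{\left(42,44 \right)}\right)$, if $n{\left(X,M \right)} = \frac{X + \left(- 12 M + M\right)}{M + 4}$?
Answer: $\frac{76522075}{12} \approx 6.3768 \cdot 10^{6}$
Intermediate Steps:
$D{\left(S \right)} = 5$ ($D{\left(S \right)} = \left(-1\right) \left(-5\right) = 5$)
$n{\left(X,M \right)} = \frac{X - 11 M}{4 + M}$
$\left(2445 + D{\left(-12 \right)}\right) \left(2612 + n{\left(42,44 \right)}\right) = \left(2445 + 5\right) \left(2612 + \frac{42 - 484}{4 + 44}\right) = 2450 \left(2612 + \frac{42 - 484}{48}\right) = 2450 \left(2612 + \frac{1}{48} \left(-442\right)\right) = 2450 \left(2612 - \frac{221}{24}\right) = 2450 \cdot \frac{62467}{24} = \frac{76522075}{12}$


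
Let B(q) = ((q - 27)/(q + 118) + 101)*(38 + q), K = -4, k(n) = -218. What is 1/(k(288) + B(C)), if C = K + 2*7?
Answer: 8/36989 ≈ 0.00021628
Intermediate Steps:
C = 10 (C = -4 + 2*7 = -4 + 14 = 10)
B(q) = (38 + q)*(101 + (-27 + q)/(118 + q)) (B(q) = ((-27 + q)/(118 + q) + 101)*(38 + q) = (101 + (-27 + q)/(118 + q))*(38 + q) = (38 + q)*(101 + (-27 + q)/(118 + q)))
1/(k(288) + B(C)) = 1/(-218 + (451858 + 102*10² + 15767*10)/(118 + 10)) = 1/(-218 + (451858 + 102*100 + 157670)/128) = 1/(-218 + (451858 + 10200 + 157670)/128) = 1/(-218 + (1/128)*619728) = 1/(-218 + 38733/8) = 1/(36989/8) = 8/36989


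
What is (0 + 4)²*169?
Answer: 2704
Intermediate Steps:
(0 + 4)²*169 = 4²*169 = 16*169 = 2704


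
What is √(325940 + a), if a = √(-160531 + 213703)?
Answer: √(325940 + 6*√1477) ≈ 571.11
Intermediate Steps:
a = 6*√1477 (a = √53172 = 6*√1477 ≈ 230.59)
√(325940 + a) = √(325940 + 6*√1477)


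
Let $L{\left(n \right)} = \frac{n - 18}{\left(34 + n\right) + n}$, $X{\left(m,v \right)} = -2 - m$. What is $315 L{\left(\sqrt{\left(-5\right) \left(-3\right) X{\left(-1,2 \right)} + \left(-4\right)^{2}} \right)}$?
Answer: $- \frac{595}{4} \approx -148.75$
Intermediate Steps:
$L{\left(n \right)} = \frac{-18 + n}{34 + 2 n}$
$315 L{\left(\sqrt{\left(-5\right) \left(-3\right) X{\left(-1,2 \right)} + \left(-4\right)^{2}} \right)} = 315 \frac{-18 + \sqrt{\left(-5\right) \left(-3\right) \left(-2 - -1\right) + \left(-4\right)^{2}}}{2 \left(17 + \sqrt{\left(-5\right) \left(-3\right) \left(-2 - -1\right) + \left(-4\right)^{2}}\right)} = 315 \frac{-18 + \sqrt{15 \left(-2 + 1\right) + 16}}{2 \left(17 + \sqrt{15 \left(-2 + 1\right) + 16}\right)} = 315 \frac{-18 + \sqrt{15 \left(-1\right) + 16}}{2 \left(17 + \sqrt{15 \left(-1\right) + 16}\right)} = 315 \frac{-18 + \sqrt{-15 + 16}}{2 \left(17 + \sqrt{-15 + 16}\right)} = 315 \frac{-18 + \sqrt{1}}{2 \left(17 + \sqrt{1}\right)} = 315 \frac{-18 + 1}{2 \left(17 + 1\right)} = 315 \cdot \frac{1}{2} \cdot \frac{1}{18} \left(-17\right) = 315 \left(- \frac{17}{36}\right) = - \frac{595}{4}$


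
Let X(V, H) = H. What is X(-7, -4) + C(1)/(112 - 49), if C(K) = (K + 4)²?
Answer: -227/63 ≈ -3.6032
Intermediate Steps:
C(K) = (4 + K)²
X(-7, -4) + C(1)/(112 - 49) = -4 + (4 + 1)²/(112 - 49) = -4 + 5²/63 = -4 + 25*(1/63) = -4 + 25/63 = -227/63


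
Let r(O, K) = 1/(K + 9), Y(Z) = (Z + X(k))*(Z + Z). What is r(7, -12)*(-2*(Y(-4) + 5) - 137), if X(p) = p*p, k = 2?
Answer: 49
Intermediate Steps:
X(p) = p²
Y(Z) = 2*Z*(4 + Z) (Y(Z) = (Z + 2²)*(Z + Z) = (Z + 4)*(2*Z) = (4 + Z)*(2*Z) = 2*Z*(4 + Z))
r(O, K) = 1/(9 + K)
r(7, -12)*(-2*(Y(-4) + 5) - 137) = (-2*(2*(-4)*(4 - 4) + 5) - 137)/(9 - 12) = (-2*(2*(-4)*0 + 5) - 137)/(-3) = -(-2*(0 + 5) - 137)/3 = -(-2*5 - 137)/3 = -(-10 - 137)/3 = -⅓*(-147) = 49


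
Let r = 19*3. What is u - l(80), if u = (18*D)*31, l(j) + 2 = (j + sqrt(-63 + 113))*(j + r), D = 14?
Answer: -3146 - 685*sqrt(2) ≈ -4114.7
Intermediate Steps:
r = 57
l(j) = -2 + (57 + j)*(j + 5*sqrt(2)) (l(j) = -2 + (j + sqrt(-63 + 113))*(j + 57) = -2 + (j + sqrt(50))*(57 + j) = -2 + (j + 5*sqrt(2))*(57 + j) = -2 + (57 + j)*(j + 5*sqrt(2)))
u = 7812 (u = (18*14)*31 = 252*31 = 7812)
u - l(80) = 7812 - (-2 + 80**2 + 57*80 + 285*sqrt(2) + 5*80*sqrt(2)) = 7812 - (-2 + 6400 + 4560 + 285*sqrt(2) + 400*sqrt(2)) = 7812 - (10958 + 685*sqrt(2)) = 7812 + (-10958 - 685*sqrt(2)) = -3146 - 685*sqrt(2)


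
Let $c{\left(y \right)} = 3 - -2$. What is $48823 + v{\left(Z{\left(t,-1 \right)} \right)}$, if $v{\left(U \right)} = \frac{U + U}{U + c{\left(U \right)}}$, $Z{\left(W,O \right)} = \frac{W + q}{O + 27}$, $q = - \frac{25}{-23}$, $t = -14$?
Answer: $\frac{131479745}{2693} \approx 48823.0$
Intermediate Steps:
$q = \frac{25}{23}$ ($q = \left(-25\right) \left(- \frac{1}{23}\right) = \frac{25}{23} \approx 1.087$)
$c{\left(y \right)} = 5$ ($c{\left(y \right)} = 3 + 2 = 5$)
$Z{\left(W,O \right)} = \frac{\frac{25}{23} + W}{27 + O}$ ($Z{\left(W,O \right)} = \frac{W + \frac{25}{23}}{O + 27} = \frac{\frac{25}{23} + W}{27 + O}$)
$v{\left(U \right)} = \frac{2 U}{5 + U}$ ($v{\left(U \right)} = \frac{U + U}{U + 5} = \frac{2 U}{5 + U}$)
$48823 + v{\left(Z{\left(t,-1 \right)} \right)} = 48823 + \frac{2 \frac{\frac{25}{23} - 14}{27 - 1}}{5 + \frac{\frac{25}{23} - 14}{27 - 1}} = 48823 + \frac{2 \cdot \frac{1}{26} \left(- \frac{297}{23}\right)}{5 + \frac{1}{26} \left(- \frac{297}{23}\right)} = 48823 + 2 \left(- \frac{297}{598}\right) \frac{1}{5 - \frac{297}{598}} = 48823 + 2 \left(- \frac{297}{598}\right) \frac{1}{\frac{2693}{598}} = 48823 + 2 \left(- \frac{297}{598}\right) \frac{598}{2693} = 48823 - \frac{594}{2693} = \frac{131479745}{2693}$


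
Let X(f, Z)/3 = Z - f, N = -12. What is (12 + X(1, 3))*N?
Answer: -216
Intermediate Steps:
X(f, Z) = -3*f + 3*Z (X(f, Z) = 3*(Z - f) = -3*f + 3*Z)
(12 + X(1, 3))*N = (12 + (-3*1 + 3*3))*(-12) = (12 + (-3 + 9))*(-12) = (12 + 6)*(-12) = 18*(-12) = -216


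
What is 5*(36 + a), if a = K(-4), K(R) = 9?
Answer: 225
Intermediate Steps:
a = 9
5*(36 + a) = 5*(36 + 9) = 5*45 = 225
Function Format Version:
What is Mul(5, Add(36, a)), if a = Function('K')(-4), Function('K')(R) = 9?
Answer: 225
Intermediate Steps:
a = 9
Mul(5, Add(36, a)) = Mul(5, Add(36, 9)) = Mul(5, 45) = 225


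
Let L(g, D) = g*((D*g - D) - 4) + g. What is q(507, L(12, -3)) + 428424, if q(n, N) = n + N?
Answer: 428499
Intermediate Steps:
L(g, D) = g + g*(-4 - D + D*g) (L(g, D) = g*((-D + D*g) - 4) + g = g*(-4 - D + D*g) + g = g + g*(-4 - D + D*g))
q(n, N) = N + n
q(507, L(12, -3)) + 428424 = (12*(-3 - 1*(-3) - 3*12) + 507) + 428424 = (12*(-3 + 3 - 36) + 507) + 428424 = (12*(-36) + 507) + 428424 = (-432 + 507) + 428424 = 75 + 428424 = 428499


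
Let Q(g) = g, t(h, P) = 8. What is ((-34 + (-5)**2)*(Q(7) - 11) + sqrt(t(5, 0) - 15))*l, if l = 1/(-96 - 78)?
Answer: -6/29 - I*sqrt(7)/174 ≈ -0.2069 - 0.015205*I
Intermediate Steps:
l = -1/174 (l = 1/(-174) = -1/174 ≈ -0.0057471)
((-34 + (-5)**2)*(Q(7) - 11) + sqrt(t(5, 0) - 15))*l = ((-34 + (-5)**2)*(7 - 11) + sqrt(8 - 15))*(-1/174) = ((-34 + 25)*(-4) + sqrt(-7))*(-1/174) = (-9*(-4) + I*sqrt(7))*(-1/174) = (36 + I*sqrt(7))*(-1/174) = -6/29 - I*sqrt(7)/174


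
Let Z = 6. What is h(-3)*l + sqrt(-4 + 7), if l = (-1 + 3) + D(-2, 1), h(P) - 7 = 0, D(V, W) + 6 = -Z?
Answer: -70 + sqrt(3) ≈ -68.268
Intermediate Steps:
D(V, W) = -12 (D(V, W) = -6 - 1*6 = -6 - 6 = -12)
h(P) = 7 (h(P) = 7 + 0 = 7)
l = -10 (l = (-1 + 3) - 12 = 2 - 12 = -10)
h(-3)*l + sqrt(-4 + 7) = 7*(-10) + sqrt(-4 + 7) = -70 + sqrt(3)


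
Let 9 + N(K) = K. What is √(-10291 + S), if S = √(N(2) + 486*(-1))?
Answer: √(-10291 + I*√493) ≈ 0.109 + 101.44*I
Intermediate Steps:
N(K) = -9 + K
S = I*√493 (S = √((-9 + 2) + 486*(-1)) = √(-7 - 486) = √(-493) = I*√493 ≈ 22.204*I)
√(-10291 + S) = √(-10291 + I*√493)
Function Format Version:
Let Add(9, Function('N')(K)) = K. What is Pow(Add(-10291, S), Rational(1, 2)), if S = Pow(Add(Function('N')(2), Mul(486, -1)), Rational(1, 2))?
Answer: Pow(Add(-10291, Mul(I, Pow(493, Rational(1, 2)))), Rational(1, 2)) ≈ Add(0.109, Mul(101.44, I))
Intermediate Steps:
Function('N')(K) = Add(-9, K)
S = Mul(I, Pow(493, Rational(1, 2))) (S = Pow(Add(Add(-9, 2), Mul(486, -1)), Rational(1, 2)) = Pow(Add(-7, -486), Rational(1, 2)) = Pow(-493, Rational(1, 2)) = Mul(I, Pow(493, Rational(1, 2))) ≈ Mul(22.204, I))
Pow(Add(-10291, S), Rational(1, 2)) = Pow(Add(-10291, Mul(I, Pow(493, Rational(1, 2)))), Rational(1, 2))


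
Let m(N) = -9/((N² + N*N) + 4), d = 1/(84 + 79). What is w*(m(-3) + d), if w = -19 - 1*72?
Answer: 131495/3586 ≈ 36.669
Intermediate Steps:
d = 1/163 ≈ 0.0061350
m(N) = -9/(4 + 2*N²) (m(N) = -9/((N² + N²) + 4) = -9/(2*N² + 4) = -9/(4 + 2*N²))
w = -91 (w = -19 - 72 = -91)
w*(m(-3) + d) = -91*(-9/(4 + 2*(-3)²) + 1/163) = -91*(-9/(4 + 2*9) + 1/163) = -91*(-9/(4 + 18) + 1/163) = -91*(-9/22 + 1/163) = -91*(-1445/3586) = 131495/3586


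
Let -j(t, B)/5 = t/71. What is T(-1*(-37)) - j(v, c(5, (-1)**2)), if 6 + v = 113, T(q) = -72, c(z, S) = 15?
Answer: -4577/71 ≈ -64.465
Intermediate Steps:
v = 107 (v = -6 + 113 = 107)
j(t, B) = -5*t/71
T(-1*(-37)) - j(v, c(5, (-1)**2)) = -72 - (-5)*107/71 = -72 - 1*(-535/71) = -72 + 535/71 = -4577/71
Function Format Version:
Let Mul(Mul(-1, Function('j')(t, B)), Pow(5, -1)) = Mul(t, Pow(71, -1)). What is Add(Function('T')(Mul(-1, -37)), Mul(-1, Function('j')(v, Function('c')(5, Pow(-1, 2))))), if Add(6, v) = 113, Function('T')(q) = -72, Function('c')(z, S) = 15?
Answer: Rational(-4577, 71) ≈ -64.465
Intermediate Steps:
v = 107 (v = Add(-6, 113) = 107)
Function('j')(t, B) = Mul(Rational(-5, 71), t) (Function('j')(t, B) = Mul(-5, Mul(t, Pow(71, -1))) = Mul(-5, Mul(t, Rational(1, 71))) = Mul(-5, Mul(Rational(1, 71), t)) = Mul(Rational(-5, 71), t))
Add(Function('T')(Mul(-1, -37)), Mul(-1, Function('j')(v, Function('c')(5, Pow(-1, 2))))) = Add(-72, Mul(-1, Mul(Rational(-5, 71), 107))) = Add(-72, Mul(-1, Rational(-535, 71))) = Add(-72, Rational(535, 71)) = Rational(-4577, 71)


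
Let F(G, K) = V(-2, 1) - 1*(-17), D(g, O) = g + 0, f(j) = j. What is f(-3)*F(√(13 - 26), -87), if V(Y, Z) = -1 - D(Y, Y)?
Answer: -54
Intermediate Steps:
D(g, O) = g
V(Y, Z) = -1 - Y
F(G, K) = 18 (F(G, K) = (-1 - 1*(-2)) - 1*(-17) = (-1 + 2) + 17 = 1 + 17 = 18)
f(-3)*F(√(13 - 26), -87) = -3*18 = -54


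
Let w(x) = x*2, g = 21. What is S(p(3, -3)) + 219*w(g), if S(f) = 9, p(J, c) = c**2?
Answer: 9207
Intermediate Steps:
w(x) = 2*x
S(p(3, -3)) + 219*w(g) = 9 + 219*(2*21) = 9 + 219*42 = 9 + 9198 = 9207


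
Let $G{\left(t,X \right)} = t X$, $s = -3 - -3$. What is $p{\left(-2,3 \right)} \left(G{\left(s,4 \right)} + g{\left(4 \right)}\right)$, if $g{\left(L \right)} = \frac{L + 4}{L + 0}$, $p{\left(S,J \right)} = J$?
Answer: $6$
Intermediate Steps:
$s = 0$ ($s = -3 + 3 = 0$)
$g{\left(L \right)} = \frac{4 + L}{L}$
$G{\left(t,X \right)} = X t$
$p{\left(-2,3 \right)} \left(G{\left(s,4 \right)} + g{\left(4 \right)}\right) = 3 \left(4 \cdot 0 + \frac{4 + 4}{4}\right) = 3 \left(0 + \frac{1}{4} \cdot 8\right) = 3 \left(0 + 2\right) = 3 \cdot 2 = 6$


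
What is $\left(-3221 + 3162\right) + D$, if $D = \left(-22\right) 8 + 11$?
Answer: $-224$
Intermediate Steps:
$D = -165$ ($D = -176 + 11 = -165$)
$\left(-3221 + 3162\right) + D = \left(-3221 + 3162\right) - 165 = -59 - 165 = -224$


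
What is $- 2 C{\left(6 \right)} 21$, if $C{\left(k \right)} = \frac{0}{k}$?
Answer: $0$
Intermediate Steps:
$C{\left(k \right)} = 0$
$- 2 C{\left(6 \right)} 21 = \left(-2\right) 0 \cdot 21 = 0 \cdot 21 = 0$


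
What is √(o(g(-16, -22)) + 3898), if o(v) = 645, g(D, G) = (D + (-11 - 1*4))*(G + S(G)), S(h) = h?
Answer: √4543 ≈ 67.402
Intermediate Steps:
g(D, G) = 2*G*(-15 + D) (g(D, G) = (D + (-11 - 1*4))*(G + G) = (D + (-11 - 4))*(2*G) = (D - 15)*(2*G) = (-15 + D)*(2*G) = 2*G*(-15 + D))
√(o(g(-16, -22)) + 3898) = √(645 + 3898) = √4543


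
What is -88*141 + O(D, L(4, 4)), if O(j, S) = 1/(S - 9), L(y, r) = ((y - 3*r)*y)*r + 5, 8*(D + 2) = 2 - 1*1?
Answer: -1637857/132 ≈ -12408.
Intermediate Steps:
D = -15/8 (D = -2 + (2 - 1*1)/8 = -2 + (2 - 1)/8 = -2 + (⅛)*1 = -2 + ⅛ = -15/8 ≈ -1.8750)
L(y, r) = 5 + r*y*(y - 3*r) (L(y, r) = (y*(y - 3*r))*r + 5 = r*y*(y - 3*r) + 5 = 5 + r*y*(y - 3*r))
O(j, S) = 1/(-9 + S)
-88*141 + O(D, L(4, 4)) = -88*141 + 1/(-9 + (5 + 4*4² - 3*4*4²)) = -12408 + 1/(-9 + (5 + 4*16 - 3*4*16)) = -12408 + 1/(-9 + (5 + 64 - 192)) = -12408 + 1/(-9 - 123) = -12408 + 1/(-132) = -12408 - 1/132 = -1637857/132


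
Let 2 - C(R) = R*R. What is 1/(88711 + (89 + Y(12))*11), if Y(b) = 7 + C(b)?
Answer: 1/88205 ≈ 1.1337e-5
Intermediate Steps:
C(R) = 2 - R**2 (C(R) = 2 - R*R = 2 - R**2)
Y(b) = 9 - b**2 (Y(b) = 7 + (2 - b**2) = 9 - b**2)
1/(88711 + (89 + Y(12))*11) = 1/(88711 + (89 + (9 - 1*12**2))*11) = 1/(88711 + (89 + (9 - 1*144))*11) = 1/(88711 + (89 + (9 - 144))*11) = 1/(88711 + (89 - 135)*11) = 1/(88711 - 46*11) = 1/(88711 - 506) = 1/88205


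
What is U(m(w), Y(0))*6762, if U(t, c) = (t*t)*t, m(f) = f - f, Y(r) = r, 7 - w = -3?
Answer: 0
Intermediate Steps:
w = 10 (w = 7 - 1*(-3) = 7 + 3 = 10)
m(f) = 0
U(t, c) = t³ (U(t, c) = t²*t = t³)
U(m(w), Y(0))*6762 = 0³*6762 = 0*6762 = 0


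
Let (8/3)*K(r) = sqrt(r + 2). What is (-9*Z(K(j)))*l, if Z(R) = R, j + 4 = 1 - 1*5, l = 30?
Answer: -405*I*sqrt(6)/4 ≈ -248.01*I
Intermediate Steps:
j = -8 (j = -4 + (1 - 1*5) = -4 + (1 - 5) = -4 - 4 = -8)
K(r) = 3*sqrt(2 + r)/8 (K(r) = 3*sqrt(r + 2)/8 = 3*sqrt(2 + r)/8)
(-9*Z(K(j)))*l = -27*sqrt(2 - 8)/8*30 = -27*sqrt(-6)/8*30 = -27*I*sqrt(6)/8*30 = -405*I*sqrt(6)/4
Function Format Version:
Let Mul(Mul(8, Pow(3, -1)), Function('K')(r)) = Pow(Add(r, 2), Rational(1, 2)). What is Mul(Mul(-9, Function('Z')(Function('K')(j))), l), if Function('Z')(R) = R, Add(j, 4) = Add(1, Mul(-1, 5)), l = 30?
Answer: Mul(Rational(-405, 4), I, Pow(6, Rational(1, 2))) ≈ Mul(-248.01, I)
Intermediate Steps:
j = -8 (j = Add(-4, Add(1, Mul(-1, 5))) = Add(-4, Add(1, -5)) = Add(-4, -4) = -8)
Function('K')(r) = Mul(Rational(3, 8), Pow(Add(2, r), Rational(1, 2))) (Function('K')(r) = Mul(Rational(3, 8), Pow(Add(r, 2), Rational(1, 2))) = Mul(Rational(3, 8), Pow(Add(2, r), Rational(1, 2))))
Mul(Mul(-9, Function('Z')(Function('K')(j))), l) = Mul(Mul(-9, Mul(Rational(3, 8), Pow(Add(2, -8), Rational(1, 2)))), 30) = Mul(Mul(-9, Mul(Rational(3, 8), Pow(-6, Rational(1, 2)))), 30) = Mul(Mul(-9, Mul(Rational(3, 8), Mul(I, Pow(6, Rational(1, 2))))), 30) = Mul(Mul(-9, Mul(Rational(3, 8), I, Pow(6, Rational(1, 2)))), 30) = Mul(Mul(Rational(-27, 8), I, Pow(6, Rational(1, 2))), 30) = Mul(Rational(-405, 4), I, Pow(6, Rational(1, 2)))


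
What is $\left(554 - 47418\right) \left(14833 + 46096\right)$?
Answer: $-2855376656$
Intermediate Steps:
$\left(554 - 47418\right) \left(14833 + 46096\right) = \left(-46864\right) 60929 = -2855376656$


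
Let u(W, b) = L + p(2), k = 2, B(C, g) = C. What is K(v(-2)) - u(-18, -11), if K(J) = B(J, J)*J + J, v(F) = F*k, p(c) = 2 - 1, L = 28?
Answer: -17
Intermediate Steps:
p(c) = 1
v(F) = 2*F (v(F) = F*2 = 2*F)
K(J) = J + J² (K(J) = J*J + J = J² + J = J + J²)
u(W, b) = 29 (u(W, b) = 28 + 1 = 29)
K(v(-2)) - u(-18, -11) = (2*(-2))*(1 + 2*(-2)) - 1*29 = -4*(1 - 4) - 29 = -4*(-3) - 29 = 12 - 29 = -17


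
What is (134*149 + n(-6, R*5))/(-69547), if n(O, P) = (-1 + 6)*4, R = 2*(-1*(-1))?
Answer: -19986/69547 ≈ -0.28737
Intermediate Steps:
R = 2 (R = 2*1 = 2)
n(O, P) = 20 (n(O, P) = 5*4 = 20)
(134*149 + n(-6, R*5))/(-69547) = (134*149 + 20)/(-69547) = (19966 + 20)*(-1/69547) = 19986*(-1/69547) = -19986/69547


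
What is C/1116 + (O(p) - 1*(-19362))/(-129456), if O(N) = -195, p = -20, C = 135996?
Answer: 5252123/43152 ≈ 121.71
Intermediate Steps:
C/1116 + (O(p) - 1*(-19362))/(-129456) = 135996/1116 + (-195 - 1*(-19362))/(-129456) = 135996*(1/1116) + (-195 + 19362)*(-1/129456) = 11333/93 + 19167*(-1/129456) = 11333/93 - 6389/43152 = 5252123/43152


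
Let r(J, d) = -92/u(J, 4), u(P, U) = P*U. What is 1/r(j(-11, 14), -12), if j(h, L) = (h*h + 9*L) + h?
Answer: -236/23 ≈ -10.261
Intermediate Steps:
j(h, L) = h + h² + 9*L (j(h, L) = (h² + 9*L) + h = h + h² + 9*L)
r(J, d) = -23/J (r(J, d) = -92*1/(4*J) = -23/J)
1/r(j(-11, 14), -12) = 1/(-23/(-11 + (-11)² + 9*14)) = 1/(-23/(-11 + 121 + 126)) = 1/(-23/236) = -236/23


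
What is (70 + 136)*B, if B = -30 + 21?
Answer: -1854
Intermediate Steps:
B = -9
(70 + 136)*B = (70 + 136)*(-9) = 206*(-9) = -1854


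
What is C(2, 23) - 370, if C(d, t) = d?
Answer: -368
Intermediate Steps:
C(2, 23) - 370 = 2 - 370 = -368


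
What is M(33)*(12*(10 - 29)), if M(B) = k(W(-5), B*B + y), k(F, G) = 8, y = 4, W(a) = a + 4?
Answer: -1824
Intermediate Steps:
W(a) = 4 + a
M(B) = 8
M(33)*(12*(10 - 29)) = 8*(12*(10 - 29)) = 8*(12*(-19)) = 8*(-228) = -1824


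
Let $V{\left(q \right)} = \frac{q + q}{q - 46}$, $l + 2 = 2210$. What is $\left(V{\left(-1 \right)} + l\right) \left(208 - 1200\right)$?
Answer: $- \frac{102947776}{47} \approx -2.1904 \cdot 10^{6}$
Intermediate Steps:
$l = 2208$ ($l = -2 + 2210 = 2208$)
$V{\left(q \right)} = \frac{2 q}{-46 + q}$
$\left(V{\left(-1 \right)} + l\right) \left(208 - 1200\right) = \left(2 \left(-1\right) \frac{1}{-46 - 1} + 2208\right) \left(208 - 1200\right) = \left(2 \left(-1\right) \frac{1}{-47} + 2208\right) \left(-992\right) = \left(2 \left(-1\right) \left(- \frac{1}{47}\right) + 2208\right) \left(-992\right) = \left(\frac{2}{47} + 2208\right) \left(-992\right) = \frac{103778}{47} \left(-992\right) = - \frac{102947776}{47}$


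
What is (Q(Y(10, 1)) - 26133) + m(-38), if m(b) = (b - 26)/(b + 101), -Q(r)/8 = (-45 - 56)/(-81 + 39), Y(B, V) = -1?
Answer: -1647655/63 ≈ -26153.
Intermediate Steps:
Q(r) = -404/21 (Q(r) = -8*(-45 - 56)/(-81 + 39) = -(-808)/(-42) = -(-808)*(-1)/42 = -8*101/42 = -404/21)
m(b) = (-26 + b)/(101 + b)
(Q(Y(10, 1)) - 26133) + m(-38) = (-404/21 - 26133) + (-26 - 38)/(101 - 38) = -549197/21 - 64/63 = -1647655/63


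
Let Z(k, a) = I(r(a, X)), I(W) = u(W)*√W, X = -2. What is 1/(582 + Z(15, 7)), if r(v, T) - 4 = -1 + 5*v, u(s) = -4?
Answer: 291/169058 + √38/84529 ≈ 0.0017942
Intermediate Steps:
r(v, T) = 3 + 5*v (r(v, T) = 4 + (-1 + 5*v) = 3 + 5*v)
I(W) = -4*√W
Z(k, a) = -4*√(3 + 5*a)
1/(582 + Z(15, 7)) = 1/(582 - 4*√(3 + 5*7)) = 1/(582 - 4*√(3 + 35)) = 1/(582 - 4*√38)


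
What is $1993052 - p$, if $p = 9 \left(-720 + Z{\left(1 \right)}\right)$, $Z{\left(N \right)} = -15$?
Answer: $1999667$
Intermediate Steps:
$p = -6615$ ($p = 9 \left(-720 - 15\right) = 9 \left(-735\right) = -6615$)
$1993052 - p = 1993052 - -6615 = 1993052 + 6615 = 1999667$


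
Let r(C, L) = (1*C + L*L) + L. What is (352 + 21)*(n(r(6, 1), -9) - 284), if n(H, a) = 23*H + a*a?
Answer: -7087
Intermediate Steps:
r(C, L) = C + L + L**2 (r(C, L) = (C + L**2) + L = C + L + L**2)
n(H, a) = a**2 + 23*H (n(H, a) = 23*H + a**2 = a**2 + 23*H)
(352 + 21)*(n(r(6, 1), -9) - 284) = (352 + 21)*(((-9)**2 + 23*(6 + 1 + 1**2)) - 284) = 373*((81 + 23*(6 + 1 + 1)) - 284) = 373*((81 + 23*8) - 284) = 373*((81 + 184) - 284) = 373*(265 - 284) = 373*(-19) = -7087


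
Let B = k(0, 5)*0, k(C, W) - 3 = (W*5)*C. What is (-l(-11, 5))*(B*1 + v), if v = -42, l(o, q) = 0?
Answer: 0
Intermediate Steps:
k(C, W) = 3 + 5*C*W (k(C, W) = 3 + (W*5)*C = 3 + (5*W)*C = 3 + 5*C*W)
B = 0 (B = (3 + 5*0*5)*0 = (3 + 0)*0 = 3*0 = 0)
(-l(-11, 5))*(B*1 + v) = (-1*0)*(0*1 - 42) = 0*(0 - 42) = 0*(-42) = 0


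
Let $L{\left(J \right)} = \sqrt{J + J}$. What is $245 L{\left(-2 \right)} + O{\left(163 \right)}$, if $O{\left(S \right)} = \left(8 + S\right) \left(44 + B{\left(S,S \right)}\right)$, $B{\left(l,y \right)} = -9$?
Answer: $5985 + 490 i \approx 5985.0 + 490.0 i$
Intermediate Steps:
$L{\left(J \right)} = \sqrt{2} \sqrt{J}$ ($L{\left(J \right)} = \sqrt{2 J} = \sqrt{2} \sqrt{J}$)
$O{\left(S \right)} = 280 + 35 S$ ($O{\left(S \right)} = \left(8 + S\right) \left(44 - 9\right) = \left(8 + S\right) 35 = 280 + 35 S$)
$245 L{\left(-2 \right)} + O{\left(163 \right)} = 245 \sqrt{2} \sqrt{-2} + \left(280 + 35 \cdot 163\right) = 245 \sqrt{2} i \sqrt{2} + \left(280 + 5705\right) = 245 \cdot 2 i + 5985 = 490 i + 5985 = 5985 + 490 i$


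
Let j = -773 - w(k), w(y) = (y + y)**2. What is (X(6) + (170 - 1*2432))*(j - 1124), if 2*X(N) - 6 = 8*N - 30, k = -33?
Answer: 14069250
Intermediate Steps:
w(y) = 4*y**2 (w(y) = (2*y)**2 = 4*y**2)
j = -5129 (j = -773 - 4*(-33)**2 = -773 - 4*1089 = -773 - 1*4356 = -773 - 4356 = -5129)
X(N) = -12 + 4*N (X(N) = 3 + (8*N - 30)/2 = 3 + (-30 + 8*N)/2 = 3 + (-15 + 4*N) = -12 + 4*N)
(X(6) + (170 - 1*2432))*(j - 1124) = ((-12 + 4*6) + (170 - 1*2432))*(-5129 - 1124) = ((-12 + 24) + (170 - 2432))*(-6253) = (12 - 2262)*(-6253) = -2250*(-6253) = 14069250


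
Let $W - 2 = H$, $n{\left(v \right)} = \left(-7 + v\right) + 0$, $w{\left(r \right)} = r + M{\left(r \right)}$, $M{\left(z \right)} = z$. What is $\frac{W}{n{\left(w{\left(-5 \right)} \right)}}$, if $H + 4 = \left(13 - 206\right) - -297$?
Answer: $-6$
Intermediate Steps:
$w{\left(r \right)} = 2 r$ ($w{\left(r \right)} = r + r = 2 r$)
$n{\left(v \right)} = -7 + v$
$H = 100$ ($H = -4 + \left(\left(13 - 206\right) - -297\right) = -4 + \left(-193 + 297\right) = -4 + 104 = 100$)
$W = 102$ ($W = 2 + 100 = 102$)
$\frac{W}{n{\left(w{\left(-5 \right)} \right)}} = \frac{102}{-7 + 2 \left(-5\right)} = \frac{102}{-7 - 10} = \frac{102}{-17} = 102 \left(- \frac{1}{17}\right) = -6$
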